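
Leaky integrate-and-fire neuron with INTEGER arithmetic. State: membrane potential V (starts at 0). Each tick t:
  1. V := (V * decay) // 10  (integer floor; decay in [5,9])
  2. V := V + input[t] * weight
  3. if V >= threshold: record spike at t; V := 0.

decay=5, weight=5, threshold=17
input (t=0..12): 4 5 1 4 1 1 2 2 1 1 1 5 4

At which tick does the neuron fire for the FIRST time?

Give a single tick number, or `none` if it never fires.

Answer: 0

Derivation:
t=0: input=4 -> V=0 FIRE
t=1: input=5 -> V=0 FIRE
t=2: input=1 -> V=5
t=3: input=4 -> V=0 FIRE
t=4: input=1 -> V=5
t=5: input=1 -> V=7
t=6: input=2 -> V=13
t=7: input=2 -> V=16
t=8: input=1 -> V=13
t=9: input=1 -> V=11
t=10: input=1 -> V=10
t=11: input=5 -> V=0 FIRE
t=12: input=4 -> V=0 FIRE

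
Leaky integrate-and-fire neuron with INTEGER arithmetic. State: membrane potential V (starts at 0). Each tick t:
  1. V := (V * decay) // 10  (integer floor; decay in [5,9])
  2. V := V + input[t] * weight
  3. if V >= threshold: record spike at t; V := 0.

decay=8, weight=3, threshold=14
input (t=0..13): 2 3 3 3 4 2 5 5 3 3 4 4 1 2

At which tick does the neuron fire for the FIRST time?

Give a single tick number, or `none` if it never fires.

t=0: input=2 -> V=6
t=1: input=3 -> V=13
t=2: input=3 -> V=0 FIRE
t=3: input=3 -> V=9
t=4: input=4 -> V=0 FIRE
t=5: input=2 -> V=6
t=6: input=5 -> V=0 FIRE
t=7: input=5 -> V=0 FIRE
t=8: input=3 -> V=9
t=9: input=3 -> V=0 FIRE
t=10: input=4 -> V=12
t=11: input=4 -> V=0 FIRE
t=12: input=1 -> V=3
t=13: input=2 -> V=8

Answer: 2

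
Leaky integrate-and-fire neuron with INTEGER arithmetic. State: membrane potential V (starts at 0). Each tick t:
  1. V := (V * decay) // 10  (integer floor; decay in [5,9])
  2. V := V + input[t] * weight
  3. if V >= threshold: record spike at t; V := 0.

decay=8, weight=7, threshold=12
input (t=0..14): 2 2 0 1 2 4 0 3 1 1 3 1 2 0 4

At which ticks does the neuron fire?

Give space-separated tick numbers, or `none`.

Answer: 0 1 4 5 7 9 10 12 14

Derivation:
t=0: input=2 -> V=0 FIRE
t=1: input=2 -> V=0 FIRE
t=2: input=0 -> V=0
t=3: input=1 -> V=7
t=4: input=2 -> V=0 FIRE
t=5: input=4 -> V=0 FIRE
t=6: input=0 -> V=0
t=7: input=3 -> V=0 FIRE
t=8: input=1 -> V=7
t=9: input=1 -> V=0 FIRE
t=10: input=3 -> V=0 FIRE
t=11: input=1 -> V=7
t=12: input=2 -> V=0 FIRE
t=13: input=0 -> V=0
t=14: input=4 -> V=0 FIRE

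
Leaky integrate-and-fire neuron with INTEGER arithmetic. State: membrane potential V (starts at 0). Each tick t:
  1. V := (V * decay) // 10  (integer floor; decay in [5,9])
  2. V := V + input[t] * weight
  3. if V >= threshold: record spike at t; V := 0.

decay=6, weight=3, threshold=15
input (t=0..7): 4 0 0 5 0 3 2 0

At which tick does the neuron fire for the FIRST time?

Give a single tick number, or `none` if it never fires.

Answer: 3

Derivation:
t=0: input=4 -> V=12
t=1: input=0 -> V=7
t=2: input=0 -> V=4
t=3: input=5 -> V=0 FIRE
t=4: input=0 -> V=0
t=5: input=3 -> V=9
t=6: input=2 -> V=11
t=7: input=0 -> V=6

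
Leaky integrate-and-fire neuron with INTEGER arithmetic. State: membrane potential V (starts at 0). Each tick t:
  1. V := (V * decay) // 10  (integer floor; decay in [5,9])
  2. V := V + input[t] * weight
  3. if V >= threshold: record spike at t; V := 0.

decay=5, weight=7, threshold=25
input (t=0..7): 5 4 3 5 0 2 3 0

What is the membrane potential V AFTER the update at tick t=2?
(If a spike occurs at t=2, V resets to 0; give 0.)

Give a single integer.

t=0: input=5 -> V=0 FIRE
t=1: input=4 -> V=0 FIRE
t=2: input=3 -> V=21
t=3: input=5 -> V=0 FIRE
t=4: input=0 -> V=0
t=5: input=2 -> V=14
t=6: input=3 -> V=0 FIRE
t=7: input=0 -> V=0

Answer: 21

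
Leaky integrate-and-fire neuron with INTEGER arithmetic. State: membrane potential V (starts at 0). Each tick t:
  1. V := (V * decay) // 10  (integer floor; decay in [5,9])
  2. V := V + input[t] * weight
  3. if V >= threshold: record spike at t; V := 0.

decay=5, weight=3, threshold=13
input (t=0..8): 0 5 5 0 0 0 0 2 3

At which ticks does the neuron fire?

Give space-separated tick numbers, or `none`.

t=0: input=0 -> V=0
t=1: input=5 -> V=0 FIRE
t=2: input=5 -> V=0 FIRE
t=3: input=0 -> V=0
t=4: input=0 -> V=0
t=5: input=0 -> V=0
t=6: input=0 -> V=0
t=7: input=2 -> V=6
t=8: input=3 -> V=12

Answer: 1 2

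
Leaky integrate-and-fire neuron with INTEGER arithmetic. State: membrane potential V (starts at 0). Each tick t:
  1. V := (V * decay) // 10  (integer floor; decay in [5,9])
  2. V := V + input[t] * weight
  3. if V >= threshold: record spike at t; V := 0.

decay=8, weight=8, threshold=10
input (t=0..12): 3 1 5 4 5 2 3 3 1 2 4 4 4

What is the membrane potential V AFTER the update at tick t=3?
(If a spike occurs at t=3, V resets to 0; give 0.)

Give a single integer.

Answer: 0

Derivation:
t=0: input=3 -> V=0 FIRE
t=1: input=1 -> V=8
t=2: input=5 -> V=0 FIRE
t=3: input=4 -> V=0 FIRE
t=4: input=5 -> V=0 FIRE
t=5: input=2 -> V=0 FIRE
t=6: input=3 -> V=0 FIRE
t=7: input=3 -> V=0 FIRE
t=8: input=1 -> V=8
t=9: input=2 -> V=0 FIRE
t=10: input=4 -> V=0 FIRE
t=11: input=4 -> V=0 FIRE
t=12: input=4 -> V=0 FIRE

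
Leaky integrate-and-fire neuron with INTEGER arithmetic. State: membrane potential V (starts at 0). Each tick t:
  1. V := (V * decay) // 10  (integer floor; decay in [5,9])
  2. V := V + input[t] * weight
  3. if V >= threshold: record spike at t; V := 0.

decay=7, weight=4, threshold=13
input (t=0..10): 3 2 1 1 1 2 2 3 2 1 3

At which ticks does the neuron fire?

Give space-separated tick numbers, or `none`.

Answer: 1 5 7 10

Derivation:
t=0: input=3 -> V=12
t=1: input=2 -> V=0 FIRE
t=2: input=1 -> V=4
t=3: input=1 -> V=6
t=4: input=1 -> V=8
t=5: input=2 -> V=0 FIRE
t=6: input=2 -> V=8
t=7: input=3 -> V=0 FIRE
t=8: input=2 -> V=8
t=9: input=1 -> V=9
t=10: input=3 -> V=0 FIRE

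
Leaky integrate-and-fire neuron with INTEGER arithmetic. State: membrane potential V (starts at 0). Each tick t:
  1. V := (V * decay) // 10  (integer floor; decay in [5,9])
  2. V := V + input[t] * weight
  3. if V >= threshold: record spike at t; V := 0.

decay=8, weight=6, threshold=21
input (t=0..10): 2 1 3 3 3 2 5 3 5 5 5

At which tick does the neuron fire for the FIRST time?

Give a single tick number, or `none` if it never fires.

Answer: 2

Derivation:
t=0: input=2 -> V=12
t=1: input=1 -> V=15
t=2: input=3 -> V=0 FIRE
t=3: input=3 -> V=18
t=4: input=3 -> V=0 FIRE
t=5: input=2 -> V=12
t=6: input=5 -> V=0 FIRE
t=7: input=3 -> V=18
t=8: input=5 -> V=0 FIRE
t=9: input=5 -> V=0 FIRE
t=10: input=5 -> V=0 FIRE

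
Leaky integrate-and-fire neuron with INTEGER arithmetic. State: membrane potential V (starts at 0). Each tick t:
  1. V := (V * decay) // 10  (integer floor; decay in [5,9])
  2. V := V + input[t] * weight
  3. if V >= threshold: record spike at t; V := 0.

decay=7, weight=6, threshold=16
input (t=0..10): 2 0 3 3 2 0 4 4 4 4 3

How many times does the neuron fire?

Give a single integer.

Answer: 7

Derivation:
t=0: input=2 -> V=12
t=1: input=0 -> V=8
t=2: input=3 -> V=0 FIRE
t=3: input=3 -> V=0 FIRE
t=4: input=2 -> V=12
t=5: input=0 -> V=8
t=6: input=4 -> V=0 FIRE
t=7: input=4 -> V=0 FIRE
t=8: input=4 -> V=0 FIRE
t=9: input=4 -> V=0 FIRE
t=10: input=3 -> V=0 FIRE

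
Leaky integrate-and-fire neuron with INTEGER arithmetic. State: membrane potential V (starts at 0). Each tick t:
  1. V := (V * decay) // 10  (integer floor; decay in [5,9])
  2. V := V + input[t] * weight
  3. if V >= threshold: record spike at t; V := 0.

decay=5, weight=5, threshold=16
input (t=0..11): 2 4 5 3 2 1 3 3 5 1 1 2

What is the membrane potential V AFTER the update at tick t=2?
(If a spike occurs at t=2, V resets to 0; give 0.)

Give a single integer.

t=0: input=2 -> V=10
t=1: input=4 -> V=0 FIRE
t=2: input=5 -> V=0 FIRE
t=3: input=3 -> V=15
t=4: input=2 -> V=0 FIRE
t=5: input=1 -> V=5
t=6: input=3 -> V=0 FIRE
t=7: input=3 -> V=15
t=8: input=5 -> V=0 FIRE
t=9: input=1 -> V=5
t=10: input=1 -> V=7
t=11: input=2 -> V=13

Answer: 0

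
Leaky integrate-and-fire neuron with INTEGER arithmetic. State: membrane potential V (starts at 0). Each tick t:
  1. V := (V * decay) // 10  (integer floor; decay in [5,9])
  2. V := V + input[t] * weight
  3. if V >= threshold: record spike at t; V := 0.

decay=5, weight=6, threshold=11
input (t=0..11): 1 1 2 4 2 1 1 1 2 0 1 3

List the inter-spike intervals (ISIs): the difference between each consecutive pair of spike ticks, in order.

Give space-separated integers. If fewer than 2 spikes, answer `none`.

Answer: 1 1 4 3

Derivation:
t=0: input=1 -> V=6
t=1: input=1 -> V=9
t=2: input=2 -> V=0 FIRE
t=3: input=4 -> V=0 FIRE
t=4: input=2 -> V=0 FIRE
t=5: input=1 -> V=6
t=6: input=1 -> V=9
t=7: input=1 -> V=10
t=8: input=2 -> V=0 FIRE
t=9: input=0 -> V=0
t=10: input=1 -> V=6
t=11: input=3 -> V=0 FIRE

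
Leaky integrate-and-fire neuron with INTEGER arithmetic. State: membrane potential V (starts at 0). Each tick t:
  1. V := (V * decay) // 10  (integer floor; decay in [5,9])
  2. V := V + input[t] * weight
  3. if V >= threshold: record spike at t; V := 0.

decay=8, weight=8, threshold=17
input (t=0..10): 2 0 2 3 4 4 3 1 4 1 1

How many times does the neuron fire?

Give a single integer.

Answer: 6

Derivation:
t=0: input=2 -> V=16
t=1: input=0 -> V=12
t=2: input=2 -> V=0 FIRE
t=3: input=3 -> V=0 FIRE
t=4: input=4 -> V=0 FIRE
t=5: input=4 -> V=0 FIRE
t=6: input=3 -> V=0 FIRE
t=7: input=1 -> V=8
t=8: input=4 -> V=0 FIRE
t=9: input=1 -> V=8
t=10: input=1 -> V=14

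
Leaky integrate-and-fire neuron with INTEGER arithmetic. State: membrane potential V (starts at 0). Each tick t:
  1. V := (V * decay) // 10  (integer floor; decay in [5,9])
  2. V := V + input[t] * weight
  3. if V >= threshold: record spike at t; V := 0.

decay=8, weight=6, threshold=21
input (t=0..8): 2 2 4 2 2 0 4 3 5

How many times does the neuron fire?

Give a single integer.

t=0: input=2 -> V=12
t=1: input=2 -> V=0 FIRE
t=2: input=4 -> V=0 FIRE
t=3: input=2 -> V=12
t=4: input=2 -> V=0 FIRE
t=5: input=0 -> V=0
t=6: input=4 -> V=0 FIRE
t=7: input=3 -> V=18
t=8: input=5 -> V=0 FIRE

Answer: 5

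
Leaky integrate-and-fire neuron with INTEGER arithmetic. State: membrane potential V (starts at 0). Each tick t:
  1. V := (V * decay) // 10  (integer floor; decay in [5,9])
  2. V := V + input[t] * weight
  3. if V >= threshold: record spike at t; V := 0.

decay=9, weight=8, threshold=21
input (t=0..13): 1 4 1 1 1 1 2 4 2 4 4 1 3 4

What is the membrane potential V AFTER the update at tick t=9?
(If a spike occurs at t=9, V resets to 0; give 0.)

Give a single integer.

t=0: input=1 -> V=8
t=1: input=4 -> V=0 FIRE
t=2: input=1 -> V=8
t=3: input=1 -> V=15
t=4: input=1 -> V=0 FIRE
t=5: input=1 -> V=8
t=6: input=2 -> V=0 FIRE
t=7: input=4 -> V=0 FIRE
t=8: input=2 -> V=16
t=9: input=4 -> V=0 FIRE
t=10: input=4 -> V=0 FIRE
t=11: input=1 -> V=8
t=12: input=3 -> V=0 FIRE
t=13: input=4 -> V=0 FIRE

Answer: 0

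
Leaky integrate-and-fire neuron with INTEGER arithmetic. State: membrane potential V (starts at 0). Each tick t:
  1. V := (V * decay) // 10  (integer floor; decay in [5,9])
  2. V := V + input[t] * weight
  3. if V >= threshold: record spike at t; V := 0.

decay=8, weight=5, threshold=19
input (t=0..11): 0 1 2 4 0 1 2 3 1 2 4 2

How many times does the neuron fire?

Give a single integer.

Answer: 3

Derivation:
t=0: input=0 -> V=0
t=1: input=1 -> V=5
t=2: input=2 -> V=14
t=3: input=4 -> V=0 FIRE
t=4: input=0 -> V=0
t=5: input=1 -> V=5
t=6: input=2 -> V=14
t=7: input=3 -> V=0 FIRE
t=8: input=1 -> V=5
t=9: input=2 -> V=14
t=10: input=4 -> V=0 FIRE
t=11: input=2 -> V=10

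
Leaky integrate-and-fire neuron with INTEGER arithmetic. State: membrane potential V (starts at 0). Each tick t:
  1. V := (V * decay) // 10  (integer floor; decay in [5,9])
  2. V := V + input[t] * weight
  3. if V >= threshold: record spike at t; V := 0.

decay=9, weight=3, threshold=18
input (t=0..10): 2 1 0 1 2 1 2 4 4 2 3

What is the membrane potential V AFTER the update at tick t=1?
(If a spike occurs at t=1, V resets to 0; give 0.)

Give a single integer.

Answer: 8

Derivation:
t=0: input=2 -> V=6
t=1: input=1 -> V=8
t=2: input=0 -> V=7
t=3: input=1 -> V=9
t=4: input=2 -> V=14
t=5: input=1 -> V=15
t=6: input=2 -> V=0 FIRE
t=7: input=4 -> V=12
t=8: input=4 -> V=0 FIRE
t=9: input=2 -> V=6
t=10: input=3 -> V=14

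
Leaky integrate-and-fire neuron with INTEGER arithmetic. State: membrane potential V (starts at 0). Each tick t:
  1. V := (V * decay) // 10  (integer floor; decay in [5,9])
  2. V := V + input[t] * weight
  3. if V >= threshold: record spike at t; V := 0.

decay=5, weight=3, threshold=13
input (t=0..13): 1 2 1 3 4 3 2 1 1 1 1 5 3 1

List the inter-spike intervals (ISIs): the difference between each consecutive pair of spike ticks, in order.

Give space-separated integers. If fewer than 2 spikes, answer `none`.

t=0: input=1 -> V=3
t=1: input=2 -> V=7
t=2: input=1 -> V=6
t=3: input=3 -> V=12
t=4: input=4 -> V=0 FIRE
t=5: input=3 -> V=9
t=6: input=2 -> V=10
t=7: input=1 -> V=8
t=8: input=1 -> V=7
t=9: input=1 -> V=6
t=10: input=1 -> V=6
t=11: input=5 -> V=0 FIRE
t=12: input=3 -> V=9
t=13: input=1 -> V=7

Answer: 7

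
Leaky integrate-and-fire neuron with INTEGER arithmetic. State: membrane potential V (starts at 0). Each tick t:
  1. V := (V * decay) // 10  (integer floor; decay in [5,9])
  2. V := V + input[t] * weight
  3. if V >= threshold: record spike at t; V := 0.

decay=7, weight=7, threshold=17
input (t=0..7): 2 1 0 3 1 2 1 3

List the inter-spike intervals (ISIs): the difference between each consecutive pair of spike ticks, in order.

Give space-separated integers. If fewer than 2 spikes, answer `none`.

t=0: input=2 -> V=14
t=1: input=1 -> V=16
t=2: input=0 -> V=11
t=3: input=3 -> V=0 FIRE
t=4: input=1 -> V=7
t=5: input=2 -> V=0 FIRE
t=6: input=1 -> V=7
t=7: input=3 -> V=0 FIRE

Answer: 2 2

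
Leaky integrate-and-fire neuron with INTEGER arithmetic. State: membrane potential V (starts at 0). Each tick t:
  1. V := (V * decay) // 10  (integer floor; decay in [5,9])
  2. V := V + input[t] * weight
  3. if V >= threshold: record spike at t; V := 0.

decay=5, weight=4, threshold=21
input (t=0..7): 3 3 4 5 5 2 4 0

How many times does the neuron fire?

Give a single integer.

t=0: input=3 -> V=12
t=1: input=3 -> V=18
t=2: input=4 -> V=0 FIRE
t=3: input=5 -> V=20
t=4: input=5 -> V=0 FIRE
t=5: input=2 -> V=8
t=6: input=4 -> V=20
t=7: input=0 -> V=10

Answer: 2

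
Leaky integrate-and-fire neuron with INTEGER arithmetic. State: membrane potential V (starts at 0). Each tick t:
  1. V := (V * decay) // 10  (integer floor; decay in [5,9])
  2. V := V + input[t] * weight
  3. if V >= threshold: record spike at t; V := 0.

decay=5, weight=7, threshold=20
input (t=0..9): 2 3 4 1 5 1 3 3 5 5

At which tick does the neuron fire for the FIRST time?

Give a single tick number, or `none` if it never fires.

Answer: 1

Derivation:
t=0: input=2 -> V=14
t=1: input=3 -> V=0 FIRE
t=2: input=4 -> V=0 FIRE
t=3: input=1 -> V=7
t=4: input=5 -> V=0 FIRE
t=5: input=1 -> V=7
t=6: input=3 -> V=0 FIRE
t=7: input=3 -> V=0 FIRE
t=8: input=5 -> V=0 FIRE
t=9: input=5 -> V=0 FIRE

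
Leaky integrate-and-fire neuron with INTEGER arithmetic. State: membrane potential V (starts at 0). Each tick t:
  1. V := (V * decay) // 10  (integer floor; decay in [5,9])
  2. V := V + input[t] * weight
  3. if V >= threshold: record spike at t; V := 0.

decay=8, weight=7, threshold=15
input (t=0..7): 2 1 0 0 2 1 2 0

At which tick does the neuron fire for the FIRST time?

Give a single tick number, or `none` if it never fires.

t=0: input=2 -> V=14
t=1: input=1 -> V=0 FIRE
t=2: input=0 -> V=0
t=3: input=0 -> V=0
t=4: input=2 -> V=14
t=5: input=1 -> V=0 FIRE
t=6: input=2 -> V=14
t=7: input=0 -> V=11

Answer: 1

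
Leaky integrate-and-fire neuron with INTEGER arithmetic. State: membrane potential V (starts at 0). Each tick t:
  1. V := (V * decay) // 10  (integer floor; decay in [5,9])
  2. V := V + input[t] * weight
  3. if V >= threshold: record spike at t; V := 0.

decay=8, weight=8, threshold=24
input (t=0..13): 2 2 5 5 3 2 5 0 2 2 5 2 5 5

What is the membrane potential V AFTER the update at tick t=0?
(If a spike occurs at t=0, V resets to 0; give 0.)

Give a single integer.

t=0: input=2 -> V=16
t=1: input=2 -> V=0 FIRE
t=2: input=5 -> V=0 FIRE
t=3: input=5 -> V=0 FIRE
t=4: input=3 -> V=0 FIRE
t=5: input=2 -> V=16
t=6: input=5 -> V=0 FIRE
t=7: input=0 -> V=0
t=8: input=2 -> V=16
t=9: input=2 -> V=0 FIRE
t=10: input=5 -> V=0 FIRE
t=11: input=2 -> V=16
t=12: input=5 -> V=0 FIRE
t=13: input=5 -> V=0 FIRE

Answer: 16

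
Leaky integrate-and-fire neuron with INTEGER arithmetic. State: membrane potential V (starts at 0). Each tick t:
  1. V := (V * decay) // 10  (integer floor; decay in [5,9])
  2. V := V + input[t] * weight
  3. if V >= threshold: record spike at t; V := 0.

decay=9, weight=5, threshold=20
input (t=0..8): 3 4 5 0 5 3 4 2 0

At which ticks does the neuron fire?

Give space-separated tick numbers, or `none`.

Answer: 1 2 4 6

Derivation:
t=0: input=3 -> V=15
t=1: input=4 -> V=0 FIRE
t=2: input=5 -> V=0 FIRE
t=3: input=0 -> V=0
t=4: input=5 -> V=0 FIRE
t=5: input=3 -> V=15
t=6: input=4 -> V=0 FIRE
t=7: input=2 -> V=10
t=8: input=0 -> V=9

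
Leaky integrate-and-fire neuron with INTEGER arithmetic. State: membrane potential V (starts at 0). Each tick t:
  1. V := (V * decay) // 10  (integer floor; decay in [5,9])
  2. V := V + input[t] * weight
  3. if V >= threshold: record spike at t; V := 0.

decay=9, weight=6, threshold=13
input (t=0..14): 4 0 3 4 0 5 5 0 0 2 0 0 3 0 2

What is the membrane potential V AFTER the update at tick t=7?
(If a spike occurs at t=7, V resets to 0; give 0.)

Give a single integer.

t=0: input=4 -> V=0 FIRE
t=1: input=0 -> V=0
t=2: input=3 -> V=0 FIRE
t=3: input=4 -> V=0 FIRE
t=4: input=0 -> V=0
t=5: input=5 -> V=0 FIRE
t=6: input=5 -> V=0 FIRE
t=7: input=0 -> V=0
t=8: input=0 -> V=0
t=9: input=2 -> V=12
t=10: input=0 -> V=10
t=11: input=0 -> V=9
t=12: input=3 -> V=0 FIRE
t=13: input=0 -> V=0
t=14: input=2 -> V=12

Answer: 0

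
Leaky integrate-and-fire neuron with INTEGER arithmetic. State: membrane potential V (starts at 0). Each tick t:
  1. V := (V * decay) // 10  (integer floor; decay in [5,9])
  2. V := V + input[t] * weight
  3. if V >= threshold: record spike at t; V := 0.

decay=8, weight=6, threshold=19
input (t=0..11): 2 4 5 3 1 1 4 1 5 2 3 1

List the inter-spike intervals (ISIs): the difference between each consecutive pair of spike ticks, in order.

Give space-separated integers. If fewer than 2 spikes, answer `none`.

Answer: 1 2 2 2 2

Derivation:
t=0: input=2 -> V=12
t=1: input=4 -> V=0 FIRE
t=2: input=5 -> V=0 FIRE
t=3: input=3 -> V=18
t=4: input=1 -> V=0 FIRE
t=5: input=1 -> V=6
t=6: input=4 -> V=0 FIRE
t=7: input=1 -> V=6
t=8: input=5 -> V=0 FIRE
t=9: input=2 -> V=12
t=10: input=3 -> V=0 FIRE
t=11: input=1 -> V=6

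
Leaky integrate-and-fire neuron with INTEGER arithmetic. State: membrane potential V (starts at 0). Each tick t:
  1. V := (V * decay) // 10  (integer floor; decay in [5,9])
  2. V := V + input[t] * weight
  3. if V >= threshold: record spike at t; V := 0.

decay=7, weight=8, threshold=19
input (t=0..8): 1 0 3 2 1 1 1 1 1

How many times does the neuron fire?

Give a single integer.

Answer: 3

Derivation:
t=0: input=1 -> V=8
t=1: input=0 -> V=5
t=2: input=3 -> V=0 FIRE
t=3: input=2 -> V=16
t=4: input=1 -> V=0 FIRE
t=5: input=1 -> V=8
t=6: input=1 -> V=13
t=7: input=1 -> V=17
t=8: input=1 -> V=0 FIRE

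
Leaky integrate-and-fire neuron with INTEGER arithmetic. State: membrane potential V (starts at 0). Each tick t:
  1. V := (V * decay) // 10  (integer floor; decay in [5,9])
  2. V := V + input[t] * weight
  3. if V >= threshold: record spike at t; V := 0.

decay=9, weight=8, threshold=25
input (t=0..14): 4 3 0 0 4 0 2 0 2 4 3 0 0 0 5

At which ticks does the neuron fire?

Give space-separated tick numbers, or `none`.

Answer: 0 4 8 9 14

Derivation:
t=0: input=4 -> V=0 FIRE
t=1: input=3 -> V=24
t=2: input=0 -> V=21
t=3: input=0 -> V=18
t=4: input=4 -> V=0 FIRE
t=5: input=0 -> V=0
t=6: input=2 -> V=16
t=7: input=0 -> V=14
t=8: input=2 -> V=0 FIRE
t=9: input=4 -> V=0 FIRE
t=10: input=3 -> V=24
t=11: input=0 -> V=21
t=12: input=0 -> V=18
t=13: input=0 -> V=16
t=14: input=5 -> V=0 FIRE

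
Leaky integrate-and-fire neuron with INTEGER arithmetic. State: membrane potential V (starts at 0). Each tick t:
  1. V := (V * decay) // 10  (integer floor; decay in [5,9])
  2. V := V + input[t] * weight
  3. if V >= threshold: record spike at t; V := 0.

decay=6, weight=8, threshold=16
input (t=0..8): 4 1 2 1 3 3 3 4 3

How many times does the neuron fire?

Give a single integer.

Answer: 7

Derivation:
t=0: input=4 -> V=0 FIRE
t=1: input=1 -> V=8
t=2: input=2 -> V=0 FIRE
t=3: input=1 -> V=8
t=4: input=3 -> V=0 FIRE
t=5: input=3 -> V=0 FIRE
t=6: input=3 -> V=0 FIRE
t=7: input=4 -> V=0 FIRE
t=8: input=3 -> V=0 FIRE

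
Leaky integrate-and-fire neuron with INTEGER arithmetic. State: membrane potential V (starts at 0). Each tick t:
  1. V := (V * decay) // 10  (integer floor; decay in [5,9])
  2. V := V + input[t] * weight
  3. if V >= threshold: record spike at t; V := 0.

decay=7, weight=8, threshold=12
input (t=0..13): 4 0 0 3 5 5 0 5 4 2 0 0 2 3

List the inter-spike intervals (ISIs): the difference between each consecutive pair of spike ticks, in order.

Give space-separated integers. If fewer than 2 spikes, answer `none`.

Answer: 3 1 1 2 1 1 3 1

Derivation:
t=0: input=4 -> V=0 FIRE
t=1: input=0 -> V=0
t=2: input=0 -> V=0
t=3: input=3 -> V=0 FIRE
t=4: input=5 -> V=0 FIRE
t=5: input=5 -> V=0 FIRE
t=6: input=0 -> V=0
t=7: input=5 -> V=0 FIRE
t=8: input=4 -> V=0 FIRE
t=9: input=2 -> V=0 FIRE
t=10: input=0 -> V=0
t=11: input=0 -> V=0
t=12: input=2 -> V=0 FIRE
t=13: input=3 -> V=0 FIRE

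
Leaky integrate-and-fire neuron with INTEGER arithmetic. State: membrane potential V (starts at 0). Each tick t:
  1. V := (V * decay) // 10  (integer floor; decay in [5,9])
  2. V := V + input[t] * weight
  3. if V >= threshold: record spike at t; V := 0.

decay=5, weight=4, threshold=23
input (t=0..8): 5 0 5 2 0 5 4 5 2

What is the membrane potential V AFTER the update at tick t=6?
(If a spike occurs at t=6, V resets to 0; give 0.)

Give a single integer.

t=0: input=5 -> V=20
t=1: input=0 -> V=10
t=2: input=5 -> V=0 FIRE
t=3: input=2 -> V=8
t=4: input=0 -> V=4
t=5: input=5 -> V=22
t=6: input=4 -> V=0 FIRE
t=7: input=5 -> V=20
t=8: input=2 -> V=18

Answer: 0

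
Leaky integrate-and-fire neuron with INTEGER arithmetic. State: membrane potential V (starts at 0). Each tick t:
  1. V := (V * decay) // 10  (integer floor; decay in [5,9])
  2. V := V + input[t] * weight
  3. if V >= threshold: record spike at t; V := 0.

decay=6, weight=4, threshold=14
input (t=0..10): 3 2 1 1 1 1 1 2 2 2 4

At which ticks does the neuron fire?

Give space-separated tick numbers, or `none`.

Answer: 1 8 10

Derivation:
t=0: input=3 -> V=12
t=1: input=2 -> V=0 FIRE
t=2: input=1 -> V=4
t=3: input=1 -> V=6
t=4: input=1 -> V=7
t=5: input=1 -> V=8
t=6: input=1 -> V=8
t=7: input=2 -> V=12
t=8: input=2 -> V=0 FIRE
t=9: input=2 -> V=8
t=10: input=4 -> V=0 FIRE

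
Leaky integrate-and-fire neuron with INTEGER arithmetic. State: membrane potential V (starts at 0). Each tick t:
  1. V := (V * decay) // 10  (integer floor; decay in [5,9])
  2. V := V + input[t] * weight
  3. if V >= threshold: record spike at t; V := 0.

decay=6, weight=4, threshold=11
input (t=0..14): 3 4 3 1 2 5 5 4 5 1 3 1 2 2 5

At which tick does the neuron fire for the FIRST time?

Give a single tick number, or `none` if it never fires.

Answer: 0

Derivation:
t=0: input=3 -> V=0 FIRE
t=1: input=4 -> V=0 FIRE
t=2: input=3 -> V=0 FIRE
t=3: input=1 -> V=4
t=4: input=2 -> V=10
t=5: input=5 -> V=0 FIRE
t=6: input=5 -> V=0 FIRE
t=7: input=4 -> V=0 FIRE
t=8: input=5 -> V=0 FIRE
t=9: input=1 -> V=4
t=10: input=3 -> V=0 FIRE
t=11: input=1 -> V=4
t=12: input=2 -> V=10
t=13: input=2 -> V=0 FIRE
t=14: input=5 -> V=0 FIRE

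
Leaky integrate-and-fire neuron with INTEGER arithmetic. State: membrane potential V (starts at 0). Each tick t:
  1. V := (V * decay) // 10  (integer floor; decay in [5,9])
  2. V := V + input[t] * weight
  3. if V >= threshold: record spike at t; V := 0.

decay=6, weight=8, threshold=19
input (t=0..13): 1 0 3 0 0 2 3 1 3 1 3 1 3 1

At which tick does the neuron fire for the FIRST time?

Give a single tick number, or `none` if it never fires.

Answer: 2

Derivation:
t=0: input=1 -> V=8
t=1: input=0 -> V=4
t=2: input=3 -> V=0 FIRE
t=3: input=0 -> V=0
t=4: input=0 -> V=0
t=5: input=2 -> V=16
t=6: input=3 -> V=0 FIRE
t=7: input=1 -> V=8
t=8: input=3 -> V=0 FIRE
t=9: input=1 -> V=8
t=10: input=3 -> V=0 FIRE
t=11: input=1 -> V=8
t=12: input=3 -> V=0 FIRE
t=13: input=1 -> V=8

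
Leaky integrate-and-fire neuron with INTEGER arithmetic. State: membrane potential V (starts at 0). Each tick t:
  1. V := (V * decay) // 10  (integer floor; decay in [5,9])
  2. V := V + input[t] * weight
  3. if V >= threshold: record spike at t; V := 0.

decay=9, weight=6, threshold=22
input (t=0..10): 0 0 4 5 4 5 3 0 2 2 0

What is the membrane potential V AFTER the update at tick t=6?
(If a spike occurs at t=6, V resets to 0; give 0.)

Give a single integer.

Answer: 18

Derivation:
t=0: input=0 -> V=0
t=1: input=0 -> V=0
t=2: input=4 -> V=0 FIRE
t=3: input=5 -> V=0 FIRE
t=4: input=4 -> V=0 FIRE
t=5: input=5 -> V=0 FIRE
t=6: input=3 -> V=18
t=7: input=0 -> V=16
t=8: input=2 -> V=0 FIRE
t=9: input=2 -> V=12
t=10: input=0 -> V=10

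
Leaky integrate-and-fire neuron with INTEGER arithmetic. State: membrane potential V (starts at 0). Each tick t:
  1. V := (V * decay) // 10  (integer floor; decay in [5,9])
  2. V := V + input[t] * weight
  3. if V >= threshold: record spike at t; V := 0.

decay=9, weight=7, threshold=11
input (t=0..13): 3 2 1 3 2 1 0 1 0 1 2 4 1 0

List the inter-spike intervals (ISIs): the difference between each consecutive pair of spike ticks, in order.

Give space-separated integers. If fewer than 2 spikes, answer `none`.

Answer: 1 2 1 3 3 1

Derivation:
t=0: input=3 -> V=0 FIRE
t=1: input=2 -> V=0 FIRE
t=2: input=1 -> V=7
t=3: input=3 -> V=0 FIRE
t=4: input=2 -> V=0 FIRE
t=5: input=1 -> V=7
t=6: input=0 -> V=6
t=7: input=1 -> V=0 FIRE
t=8: input=0 -> V=0
t=9: input=1 -> V=7
t=10: input=2 -> V=0 FIRE
t=11: input=4 -> V=0 FIRE
t=12: input=1 -> V=7
t=13: input=0 -> V=6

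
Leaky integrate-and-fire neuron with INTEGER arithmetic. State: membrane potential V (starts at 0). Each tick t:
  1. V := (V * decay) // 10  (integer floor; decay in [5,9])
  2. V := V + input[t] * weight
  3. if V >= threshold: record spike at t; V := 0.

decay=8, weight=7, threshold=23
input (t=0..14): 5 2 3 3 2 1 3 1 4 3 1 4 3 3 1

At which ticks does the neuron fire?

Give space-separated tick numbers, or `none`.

Answer: 0 2 4 6 8 10 11 13

Derivation:
t=0: input=5 -> V=0 FIRE
t=1: input=2 -> V=14
t=2: input=3 -> V=0 FIRE
t=3: input=3 -> V=21
t=4: input=2 -> V=0 FIRE
t=5: input=1 -> V=7
t=6: input=3 -> V=0 FIRE
t=7: input=1 -> V=7
t=8: input=4 -> V=0 FIRE
t=9: input=3 -> V=21
t=10: input=1 -> V=0 FIRE
t=11: input=4 -> V=0 FIRE
t=12: input=3 -> V=21
t=13: input=3 -> V=0 FIRE
t=14: input=1 -> V=7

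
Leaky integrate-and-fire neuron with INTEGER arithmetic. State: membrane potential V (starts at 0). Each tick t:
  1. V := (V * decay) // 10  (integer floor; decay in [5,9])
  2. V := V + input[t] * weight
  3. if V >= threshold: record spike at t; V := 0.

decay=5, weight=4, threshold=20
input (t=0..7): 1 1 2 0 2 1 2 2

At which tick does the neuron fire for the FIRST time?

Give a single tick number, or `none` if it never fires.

Answer: none

Derivation:
t=0: input=1 -> V=4
t=1: input=1 -> V=6
t=2: input=2 -> V=11
t=3: input=0 -> V=5
t=4: input=2 -> V=10
t=5: input=1 -> V=9
t=6: input=2 -> V=12
t=7: input=2 -> V=14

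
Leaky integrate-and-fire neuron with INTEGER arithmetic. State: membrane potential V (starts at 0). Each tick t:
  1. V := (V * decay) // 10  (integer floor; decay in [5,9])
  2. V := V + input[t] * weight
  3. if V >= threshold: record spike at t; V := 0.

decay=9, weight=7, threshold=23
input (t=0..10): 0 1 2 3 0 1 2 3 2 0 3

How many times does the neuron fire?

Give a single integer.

Answer: 3

Derivation:
t=0: input=0 -> V=0
t=1: input=1 -> V=7
t=2: input=2 -> V=20
t=3: input=3 -> V=0 FIRE
t=4: input=0 -> V=0
t=5: input=1 -> V=7
t=6: input=2 -> V=20
t=7: input=3 -> V=0 FIRE
t=8: input=2 -> V=14
t=9: input=0 -> V=12
t=10: input=3 -> V=0 FIRE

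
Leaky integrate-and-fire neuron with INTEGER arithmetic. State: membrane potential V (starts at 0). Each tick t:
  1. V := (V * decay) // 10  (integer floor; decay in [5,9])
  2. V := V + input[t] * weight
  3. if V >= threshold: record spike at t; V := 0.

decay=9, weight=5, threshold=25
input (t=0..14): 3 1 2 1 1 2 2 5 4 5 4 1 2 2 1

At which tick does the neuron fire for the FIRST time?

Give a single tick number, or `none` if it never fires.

Answer: 2

Derivation:
t=0: input=3 -> V=15
t=1: input=1 -> V=18
t=2: input=2 -> V=0 FIRE
t=3: input=1 -> V=5
t=4: input=1 -> V=9
t=5: input=2 -> V=18
t=6: input=2 -> V=0 FIRE
t=7: input=5 -> V=0 FIRE
t=8: input=4 -> V=20
t=9: input=5 -> V=0 FIRE
t=10: input=4 -> V=20
t=11: input=1 -> V=23
t=12: input=2 -> V=0 FIRE
t=13: input=2 -> V=10
t=14: input=1 -> V=14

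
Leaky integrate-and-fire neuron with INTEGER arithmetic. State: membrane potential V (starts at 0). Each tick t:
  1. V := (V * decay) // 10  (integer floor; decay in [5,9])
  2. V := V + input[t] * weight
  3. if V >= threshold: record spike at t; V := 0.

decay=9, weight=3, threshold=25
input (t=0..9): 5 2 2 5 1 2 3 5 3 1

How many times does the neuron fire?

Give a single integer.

Answer: 2

Derivation:
t=0: input=5 -> V=15
t=1: input=2 -> V=19
t=2: input=2 -> V=23
t=3: input=5 -> V=0 FIRE
t=4: input=1 -> V=3
t=5: input=2 -> V=8
t=6: input=3 -> V=16
t=7: input=5 -> V=0 FIRE
t=8: input=3 -> V=9
t=9: input=1 -> V=11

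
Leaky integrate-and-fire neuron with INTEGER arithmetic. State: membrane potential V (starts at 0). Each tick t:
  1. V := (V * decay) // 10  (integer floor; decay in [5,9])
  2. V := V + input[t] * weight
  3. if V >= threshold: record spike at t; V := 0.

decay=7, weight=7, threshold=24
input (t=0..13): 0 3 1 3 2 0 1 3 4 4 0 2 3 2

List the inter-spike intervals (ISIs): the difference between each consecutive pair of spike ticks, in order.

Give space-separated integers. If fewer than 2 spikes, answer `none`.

t=0: input=0 -> V=0
t=1: input=3 -> V=21
t=2: input=1 -> V=21
t=3: input=3 -> V=0 FIRE
t=4: input=2 -> V=14
t=5: input=0 -> V=9
t=6: input=1 -> V=13
t=7: input=3 -> V=0 FIRE
t=8: input=4 -> V=0 FIRE
t=9: input=4 -> V=0 FIRE
t=10: input=0 -> V=0
t=11: input=2 -> V=14
t=12: input=3 -> V=0 FIRE
t=13: input=2 -> V=14

Answer: 4 1 1 3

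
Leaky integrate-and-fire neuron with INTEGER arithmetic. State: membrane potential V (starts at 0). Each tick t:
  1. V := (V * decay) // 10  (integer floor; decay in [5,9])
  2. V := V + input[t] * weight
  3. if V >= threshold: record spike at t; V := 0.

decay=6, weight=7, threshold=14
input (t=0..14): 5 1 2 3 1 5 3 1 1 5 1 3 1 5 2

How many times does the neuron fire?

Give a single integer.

Answer: 9

Derivation:
t=0: input=5 -> V=0 FIRE
t=1: input=1 -> V=7
t=2: input=2 -> V=0 FIRE
t=3: input=3 -> V=0 FIRE
t=4: input=1 -> V=7
t=5: input=5 -> V=0 FIRE
t=6: input=3 -> V=0 FIRE
t=7: input=1 -> V=7
t=8: input=1 -> V=11
t=9: input=5 -> V=0 FIRE
t=10: input=1 -> V=7
t=11: input=3 -> V=0 FIRE
t=12: input=1 -> V=7
t=13: input=5 -> V=0 FIRE
t=14: input=2 -> V=0 FIRE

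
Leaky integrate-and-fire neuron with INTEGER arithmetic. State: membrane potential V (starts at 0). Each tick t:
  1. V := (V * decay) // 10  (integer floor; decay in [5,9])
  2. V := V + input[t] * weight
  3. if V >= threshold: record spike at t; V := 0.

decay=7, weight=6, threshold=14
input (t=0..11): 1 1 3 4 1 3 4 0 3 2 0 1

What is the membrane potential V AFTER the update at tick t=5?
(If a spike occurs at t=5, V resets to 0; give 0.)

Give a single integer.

Answer: 0

Derivation:
t=0: input=1 -> V=6
t=1: input=1 -> V=10
t=2: input=3 -> V=0 FIRE
t=3: input=4 -> V=0 FIRE
t=4: input=1 -> V=6
t=5: input=3 -> V=0 FIRE
t=6: input=4 -> V=0 FIRE
t=7: input=0 -> V=0
t=8: input=3 -> V=0 FIRE
t=9: input=2 -> V=12
t=10: input=0 -> V=8
t=11: input=1 -> V=11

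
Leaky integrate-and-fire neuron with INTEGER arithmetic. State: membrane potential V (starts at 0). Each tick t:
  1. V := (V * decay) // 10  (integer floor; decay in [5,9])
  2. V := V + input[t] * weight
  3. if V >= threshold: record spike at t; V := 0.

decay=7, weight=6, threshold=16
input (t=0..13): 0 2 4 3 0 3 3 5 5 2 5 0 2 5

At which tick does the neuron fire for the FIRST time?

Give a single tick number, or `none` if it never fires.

t=0: input=0 -> V=0
t=1: input=2 -> V=12
t=2: input=4 -> V=0 FIRE
t=3: input=3 -> V=0 FIRE
t=4: input=0 -> V=0
t=5: input=3 -> V=0 FIRE
t=6: input=3 -> V=0 FIRE
t=7: input=5 -> V=0 FIRE
t=8: input=5 -> V=0 FIRE
t=9: input=2 -> V=12
t=10: input=5 -> V=0 FIRE
t=11: input=0 -> V=0
t=12: input=2 -> V=12
t=13: input=5 -> V=0 FIRE

Answer: 2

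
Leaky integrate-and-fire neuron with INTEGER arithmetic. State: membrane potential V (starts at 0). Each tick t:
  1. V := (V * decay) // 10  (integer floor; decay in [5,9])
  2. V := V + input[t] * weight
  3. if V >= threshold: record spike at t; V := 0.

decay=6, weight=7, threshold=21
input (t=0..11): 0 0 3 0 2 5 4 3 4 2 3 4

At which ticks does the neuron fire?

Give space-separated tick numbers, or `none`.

Answer: 2 5 6 7 8 10 11

Derivation:
t=0: input=0 -> V=0
t=1: input=0 -> V=0
t=2: input=3 -> V=0 FIRE
t=3: input=0 -> V=0
t=4: input=2 -> V=14
t=5: input=5 -> V=0 FIRE
t=6: input=4 -> V=0 FIRE
t=7: input=3 -> V=0 FIRE
t=8: input=4 -> V=0 FIRE
t=9: input=2 -> V=14
t=10: input=3 -> V=0 FIRE
t=11: input=4 -> V=0 FIRE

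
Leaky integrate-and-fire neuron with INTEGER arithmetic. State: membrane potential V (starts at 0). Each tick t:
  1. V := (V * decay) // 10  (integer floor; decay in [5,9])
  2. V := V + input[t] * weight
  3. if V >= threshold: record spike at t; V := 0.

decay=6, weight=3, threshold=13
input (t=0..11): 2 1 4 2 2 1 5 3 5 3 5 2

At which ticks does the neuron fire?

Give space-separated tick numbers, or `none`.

Answer: 2 6 8 10

Derivation:
t=0: input=2 -> V=6
t=1: input=1 -> V=6
t=2: input=4 -> V=0 FIRE
t=3: input=2 -> V=6
t=4: input=2 -> V=9
t=5: input=1 -> V=8
t=6: input=5 -> V=0 FIRE
t=7: input=3 -> V=9
t=8: input=5 -> V=0 FIRE
t=9: input=3 -> V=9
t=10: input=5 -> V=0 FIRE
t=11: input=2 -> V=6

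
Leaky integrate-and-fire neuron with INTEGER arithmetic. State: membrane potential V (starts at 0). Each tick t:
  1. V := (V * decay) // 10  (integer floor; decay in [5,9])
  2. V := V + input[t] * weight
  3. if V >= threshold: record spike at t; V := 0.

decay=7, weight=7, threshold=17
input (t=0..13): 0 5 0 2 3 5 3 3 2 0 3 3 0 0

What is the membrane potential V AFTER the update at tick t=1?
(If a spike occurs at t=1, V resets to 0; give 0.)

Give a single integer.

t=0: input=0 -> V=0
t=1: input=5 -> V=0 FIRE
t=2: input=0 -> V=0
t=3: input=2 -> V=14
t=4: input=3 -> V=0 FIRE
t=5: input=5 -> V=0 FIRE
t=6: input=3 -> V=0 FIRE
t=7: input=3 -> V=0 FIRE
t=8: input=2 -> V=14
t=9: input=0 -> V=9
t=10: input=3 -> V=0 FIRE
t=11: input=3 -> V=0 FIRE
t=12: input=0 -> V=0
t=13: input=0 -> V=0

Answer: 0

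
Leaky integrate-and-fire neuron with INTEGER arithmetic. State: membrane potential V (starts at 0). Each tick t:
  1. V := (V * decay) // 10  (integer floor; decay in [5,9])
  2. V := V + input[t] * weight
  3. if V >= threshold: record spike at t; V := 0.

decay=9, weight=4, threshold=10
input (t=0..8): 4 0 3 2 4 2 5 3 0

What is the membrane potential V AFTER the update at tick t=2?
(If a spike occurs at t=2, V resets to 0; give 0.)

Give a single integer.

Answer: 0

Derivation:
t=0: input=4 -> V=0 FIRE
t=1: input=0 -> V=0
t=2: input=3 -> V=0 FIRE
t=3: input=2 -> V=8
t=4: input=4 -> V=0 FIRE
t=5: input=2 -> V=8
t=6: input=5 -> V=0 FIRE
t=7: input=3 -> V=0 FIRE
t=8: input=0 -> V=0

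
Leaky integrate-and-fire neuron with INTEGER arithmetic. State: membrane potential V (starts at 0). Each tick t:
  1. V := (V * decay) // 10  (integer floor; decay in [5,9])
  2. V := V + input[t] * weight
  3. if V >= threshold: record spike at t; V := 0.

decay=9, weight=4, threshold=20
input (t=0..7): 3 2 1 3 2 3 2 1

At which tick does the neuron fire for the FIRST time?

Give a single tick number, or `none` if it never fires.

Answer: 2

Derivation:
t=0: input=3 -> V=12
t=1: input=2 -> V=18
t=2: input=1 -> V=0 FIRE
t=3: input=3 -> V=12
t=4: input=2 -> V=18
t=5: input=3 -> V=0 FIRE
t=6: input=2 -> V=8
t=7: input=1 -> V=11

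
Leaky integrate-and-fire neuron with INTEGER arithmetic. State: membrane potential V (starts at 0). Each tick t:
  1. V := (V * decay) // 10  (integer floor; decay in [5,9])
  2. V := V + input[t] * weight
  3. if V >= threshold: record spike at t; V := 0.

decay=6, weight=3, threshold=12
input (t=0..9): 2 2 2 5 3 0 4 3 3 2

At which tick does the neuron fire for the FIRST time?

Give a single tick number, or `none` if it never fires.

Answer: 3

Derivation:
t=0: input=2 -> V=6
t=1: input=2 -> V=9
t=2: input=2 -> V=11
t=3: input=5 -> V=0 FIRE
t=4: input=3 -> V=9
t=5: input=0 -> V=5
t=6: input=4 -> V=0 FIRE
t=7: input=3 -> V=9
t=8: input=3 -> V=0 FIRE
t=9: input=2 -> V=6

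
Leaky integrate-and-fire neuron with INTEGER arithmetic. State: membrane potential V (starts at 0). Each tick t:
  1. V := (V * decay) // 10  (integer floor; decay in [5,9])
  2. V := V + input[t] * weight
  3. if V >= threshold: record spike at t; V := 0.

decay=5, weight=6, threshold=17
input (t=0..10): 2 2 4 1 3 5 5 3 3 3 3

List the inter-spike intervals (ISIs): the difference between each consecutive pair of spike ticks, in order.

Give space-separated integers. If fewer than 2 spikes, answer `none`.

t=0: input=2 -> V=12
t=1: input=2 -> V=0 FIRE
t=2: input=4 -> V=0 FIRE
t=3: input=1 -> V=6
t=4: input=3 -> V=0 FIRE
t=5: input=5 -> V=0 FIRE
t=6: input=5 -> V=0 FIRE
t=7: input=3 -> V=0 FIRE
t=8: input=3 -> V=0 FIRE
t=9: input=3 -> V=0 FIRE
t=10: input=3 -> V=0 FIRE

Answer: 1 2 1 1 1 1 1 1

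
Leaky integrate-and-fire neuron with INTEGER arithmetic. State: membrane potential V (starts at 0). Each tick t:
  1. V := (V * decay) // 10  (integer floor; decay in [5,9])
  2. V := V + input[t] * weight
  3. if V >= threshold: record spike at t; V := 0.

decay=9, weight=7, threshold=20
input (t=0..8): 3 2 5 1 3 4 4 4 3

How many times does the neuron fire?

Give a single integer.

t=0: input=3 -> V=0 FIRE
t=1: input=2 -> V=14
t=2: input=5 -> V=0 FIRE
t=3: input=1 -> V=7
t=4: input=3 -> V=0 FIRE
t=5: input=4 -> V=0 FIRE
t=6: input=4 -> V=0 FIRE
t=7: input=4 -> V=0 FIRE
t=8: input=3 -> V=0 FIRE

Answer: 7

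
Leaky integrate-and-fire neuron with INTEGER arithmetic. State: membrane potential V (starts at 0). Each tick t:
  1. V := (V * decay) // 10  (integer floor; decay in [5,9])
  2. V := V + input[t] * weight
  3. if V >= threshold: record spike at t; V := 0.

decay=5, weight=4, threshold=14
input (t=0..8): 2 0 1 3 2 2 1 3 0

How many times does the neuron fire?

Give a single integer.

Answer: 2

Derivation:
t=0: input=2 -> V=8
t=1: input=0 -> V=4
t=2: input=1 -> V=6
t=3: input=3 -> V=0 FIRE
t=4: input=2 -> V=8
t=5: input=2 -> V=12
t=6: input=1 -> V=10
t=7: input=3 -> V=0 FIRE
t=8: input=0 -> V=0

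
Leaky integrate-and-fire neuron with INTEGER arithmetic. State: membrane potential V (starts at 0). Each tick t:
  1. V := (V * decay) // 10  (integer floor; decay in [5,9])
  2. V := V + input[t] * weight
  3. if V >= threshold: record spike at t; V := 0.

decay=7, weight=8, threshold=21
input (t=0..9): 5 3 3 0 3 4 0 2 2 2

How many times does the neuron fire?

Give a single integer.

t=0: input=5 -> V=0 FIRE
t=1: input=3 -> V=0 FIRE
t=2: input=3 -> V=0 FIRE
t=3: input=0 -> V=0
t=4: input=3 -> V=0 FIRE
t=5: input=4 -> V=0 FIRE
t=6: input=0 -> V=0
t=7: input=2 -> V=16
t=8: input=2 -> V=0 FIRE
t=9: input=2 -> V=16

Answer: 6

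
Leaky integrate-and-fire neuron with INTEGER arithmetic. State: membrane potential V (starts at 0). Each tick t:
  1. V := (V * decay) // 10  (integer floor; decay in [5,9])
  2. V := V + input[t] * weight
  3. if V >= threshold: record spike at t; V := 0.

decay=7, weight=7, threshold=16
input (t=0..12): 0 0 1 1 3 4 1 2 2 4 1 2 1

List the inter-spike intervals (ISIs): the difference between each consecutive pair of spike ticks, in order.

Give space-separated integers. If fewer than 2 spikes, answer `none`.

Answer: 1 2 2 2

Derivation:
t=0: input=0 -> V=0
t=1: input=0 -> V=0
t=2: input=1 -> V=7
t=3: input=1 -> V=11
t=4: input=3 -> V=0 FIRE
t=5: input=4 -> V=0 FIRE
t=6: input=1 -> V=7
t=7: input=2 -> V=0 FIRE
t=8: input=2 -> V=14
t=9: input=4 -> V=0 FIRE
t=10: input=1 -> V=7
t=11: input=2 -> V=0 FIRE
t=12: input=1 -> V=7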